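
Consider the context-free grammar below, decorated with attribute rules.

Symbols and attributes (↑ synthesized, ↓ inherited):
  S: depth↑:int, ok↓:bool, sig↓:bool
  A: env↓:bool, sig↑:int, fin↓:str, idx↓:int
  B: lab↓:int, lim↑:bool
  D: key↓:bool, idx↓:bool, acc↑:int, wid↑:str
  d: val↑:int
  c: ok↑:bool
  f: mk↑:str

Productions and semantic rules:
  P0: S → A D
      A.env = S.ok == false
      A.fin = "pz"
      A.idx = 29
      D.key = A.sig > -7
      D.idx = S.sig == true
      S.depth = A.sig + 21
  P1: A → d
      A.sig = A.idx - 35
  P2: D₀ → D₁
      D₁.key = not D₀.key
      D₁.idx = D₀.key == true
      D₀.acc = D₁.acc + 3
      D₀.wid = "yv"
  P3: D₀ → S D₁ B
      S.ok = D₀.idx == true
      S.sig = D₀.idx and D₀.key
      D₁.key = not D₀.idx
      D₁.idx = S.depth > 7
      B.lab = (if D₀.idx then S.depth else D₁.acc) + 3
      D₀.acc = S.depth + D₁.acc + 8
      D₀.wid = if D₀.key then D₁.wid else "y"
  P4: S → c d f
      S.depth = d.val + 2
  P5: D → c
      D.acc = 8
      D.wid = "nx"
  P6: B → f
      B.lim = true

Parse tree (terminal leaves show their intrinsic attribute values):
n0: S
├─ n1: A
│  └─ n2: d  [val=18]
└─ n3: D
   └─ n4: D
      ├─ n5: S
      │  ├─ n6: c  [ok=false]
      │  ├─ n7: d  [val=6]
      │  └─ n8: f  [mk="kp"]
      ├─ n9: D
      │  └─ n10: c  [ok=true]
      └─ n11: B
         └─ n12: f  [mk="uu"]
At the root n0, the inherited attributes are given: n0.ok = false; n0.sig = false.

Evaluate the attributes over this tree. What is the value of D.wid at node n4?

"y"

1. n0.ok = false  [given at root]
2. n0.sig = false  [given at root]
3. n1.env = true  [S.ok == false]
4. n1.fin = "pz"  ["pz"]
5. n1.idx = 29  [29]
6. n2.val = 18  [terminal]
7. n1.sig = -6  [A.idx - 35]
8. n3.key = true  [A.sig > -7]
9. n3.idx = false  [S.sig == true]
10. n4.key = false  [not D₀.key]
11. n4.idx = true  [D₀.key == true]
12. n5.ok = true  [D₀.idx == true]
13. n5.sig = false  [D₀.idx and D₀.key]
14. n6.ok = false  [terminal]
15. n7.val = 6  [terminal]
16. n8.mk = "kp"  [terminal]
17. n5.depth = 8  [d.val + 2]
18. n9.key = false  [not D₀.idx]
19. n9.idx = true  [S.depth > 7]
20. n10.ok = true  [terminal]
21. n9.acc = 8  [8]
22. n9.wid = "nx"  ["nx"]
23. n11.lab = 11  [(if D₀.idx then S.depth else D₁.acc) + 3]
24. n12.mk = "uu"  [terminal]
25. n11.lim = true  [true]
26. n4.acc = 24  [S.depth + D₁.acc + 8]
27. n4.wid = "y"  [if D₀.key then D₁.wid else "y"]
28. n3.acc = 27  [D₁.acc + 3]
29. n3.wid = "yv"  ["yv"]
30. n0.depth = 15  [A.sig + 21]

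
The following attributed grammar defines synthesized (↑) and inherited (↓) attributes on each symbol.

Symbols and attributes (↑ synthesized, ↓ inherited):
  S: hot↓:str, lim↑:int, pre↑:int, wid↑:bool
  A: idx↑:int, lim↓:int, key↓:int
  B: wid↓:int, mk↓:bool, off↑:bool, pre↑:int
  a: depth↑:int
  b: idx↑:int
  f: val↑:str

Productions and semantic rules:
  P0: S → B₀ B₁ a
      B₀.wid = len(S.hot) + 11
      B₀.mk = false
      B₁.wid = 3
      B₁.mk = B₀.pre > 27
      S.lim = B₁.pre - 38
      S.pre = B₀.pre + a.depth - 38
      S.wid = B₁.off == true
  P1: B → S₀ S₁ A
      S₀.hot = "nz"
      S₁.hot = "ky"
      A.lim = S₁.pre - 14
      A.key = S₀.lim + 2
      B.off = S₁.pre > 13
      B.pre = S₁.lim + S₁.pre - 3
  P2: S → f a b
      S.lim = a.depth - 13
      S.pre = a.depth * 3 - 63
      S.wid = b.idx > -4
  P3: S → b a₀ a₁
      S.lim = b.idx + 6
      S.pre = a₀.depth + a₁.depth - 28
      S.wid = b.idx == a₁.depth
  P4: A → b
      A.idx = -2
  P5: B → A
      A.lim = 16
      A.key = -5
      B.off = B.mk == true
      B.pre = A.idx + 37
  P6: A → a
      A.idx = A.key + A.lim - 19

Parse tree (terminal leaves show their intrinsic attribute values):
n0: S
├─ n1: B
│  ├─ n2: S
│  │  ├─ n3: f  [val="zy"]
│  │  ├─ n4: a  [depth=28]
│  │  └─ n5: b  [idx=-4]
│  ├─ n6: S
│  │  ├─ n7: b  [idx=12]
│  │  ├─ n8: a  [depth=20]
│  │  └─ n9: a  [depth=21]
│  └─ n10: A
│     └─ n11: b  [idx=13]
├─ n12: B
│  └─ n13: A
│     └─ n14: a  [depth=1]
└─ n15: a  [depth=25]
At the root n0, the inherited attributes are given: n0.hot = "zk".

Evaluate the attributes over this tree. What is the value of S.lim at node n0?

-9

1. n0.hot = "zk"  [given at root]
2. n1.wid = 13  [len(S.hot) + 11]
3. n1.mk = false  [false]
4. n2.hot = "nz"  ["nz"]
5. n3.val = "zy"  [terminal]
6. n4.depth = 28  [terminal]
7. n5.idx = -4  [terminal]
8. n2.lim = 15  [a.depth - 13]
9. n2.pre = 21  [a.depth * 3 - 63]
10. n2.wid = false  [b.idx > -4]
11. n6.hot = "ky"  ["ky"]
12. n7.idx = 12  [terminal]
13. n8.depth = 20  [terminal]
14. n9.depth = 21  [terminal]
15. n6.lim = 18  [b.idx + 6]
16. n6.pre = 13  [a₀.depth + a₁.depth - 28]
17. n6.wid = false  [b.idx == a₁.depth]
18. n10.lim = -1  [S₁.pre - 14]
19. n10.key = 17  [S₀.lim + 2]
20. n11.idx = 13  [terminal]
21. n10.idx = -2  [-2]
22. n1.off = false  [S₁.pre > 13]
23. n1.pre = 28  [S₁.lim + S₁.pre - 3]
24. n12.wid = 3  [3]
25. n12.mk = true  [B₀.pre > 27]
26. n13.lim = 16  [16]
27. n13.key = -5  [-5]
28. n14.depth = 1  [terminal]
29. n13.idx = -8  [A.key + A.lim - 19]
30. n12.off = true  [B.mk == true]
31. n12.pre = 29  [A.idx + 37]
32. n15.depth = 25  [terminal]
33. n0.lim = -9  [B₁.pre - 38]
34. n0.pre = 15  [B₀.pre + a.depth - 38]
35. n0.wid = true  [B₁.off == true]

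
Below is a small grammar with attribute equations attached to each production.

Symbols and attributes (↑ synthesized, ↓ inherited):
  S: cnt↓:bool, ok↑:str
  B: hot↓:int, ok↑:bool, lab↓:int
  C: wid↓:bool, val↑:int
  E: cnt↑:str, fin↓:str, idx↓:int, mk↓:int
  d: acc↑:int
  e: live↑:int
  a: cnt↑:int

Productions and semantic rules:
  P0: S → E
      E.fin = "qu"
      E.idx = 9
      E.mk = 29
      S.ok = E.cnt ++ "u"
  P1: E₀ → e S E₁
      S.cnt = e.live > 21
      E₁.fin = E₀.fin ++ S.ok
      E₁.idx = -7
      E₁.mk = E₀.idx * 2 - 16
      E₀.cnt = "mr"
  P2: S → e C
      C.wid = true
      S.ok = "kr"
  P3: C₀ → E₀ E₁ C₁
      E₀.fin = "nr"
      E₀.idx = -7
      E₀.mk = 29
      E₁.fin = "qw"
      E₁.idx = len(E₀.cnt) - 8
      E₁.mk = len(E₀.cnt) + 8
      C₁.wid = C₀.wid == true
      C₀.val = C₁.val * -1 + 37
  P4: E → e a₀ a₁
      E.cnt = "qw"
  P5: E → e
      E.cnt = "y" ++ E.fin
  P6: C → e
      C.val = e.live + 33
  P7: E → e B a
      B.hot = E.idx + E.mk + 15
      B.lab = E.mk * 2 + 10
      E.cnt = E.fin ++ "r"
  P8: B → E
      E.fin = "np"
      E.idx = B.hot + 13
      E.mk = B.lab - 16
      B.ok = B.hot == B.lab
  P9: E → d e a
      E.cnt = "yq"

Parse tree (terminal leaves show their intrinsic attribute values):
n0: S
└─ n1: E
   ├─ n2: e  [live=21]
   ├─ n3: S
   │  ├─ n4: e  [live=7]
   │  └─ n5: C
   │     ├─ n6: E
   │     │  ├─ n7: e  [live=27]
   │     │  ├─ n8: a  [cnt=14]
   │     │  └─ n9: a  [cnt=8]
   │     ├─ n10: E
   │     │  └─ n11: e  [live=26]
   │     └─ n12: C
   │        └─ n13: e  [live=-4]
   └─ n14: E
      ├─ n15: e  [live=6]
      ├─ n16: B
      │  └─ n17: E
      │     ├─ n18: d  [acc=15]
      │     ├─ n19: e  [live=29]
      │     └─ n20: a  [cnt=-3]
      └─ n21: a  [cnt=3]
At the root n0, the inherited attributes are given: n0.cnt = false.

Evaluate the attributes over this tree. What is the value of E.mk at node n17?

1. n0.cnt = false  [given at root]
2. n1.fin = "qu"  ["qu"]
3. n1.idx = 9  [9]
4. n1.mk = 29  [29]
5. n2.live = 21  [terminal]
6. n3.cnt = false  [e.live > 21]
7. n4.live = 7  [terminal]
8. n5.wid = true  [true]
9. n6.fin = "nr"  ["nr"]
10. n6.idx = -7  [-7]
11. n6.mk = 29  [29]
12. n7.live = 27  [terminal]
13. n8.cnt = 14  [terminal]
14. n9.cnt = 8  [terminal]
15. n6.cnt = "qw"  ["qw"]
16. n10.fin = "qw"  ["qw"]
17. n10.idx = -6  [len(E₀.cnt) - 8]
18. n10.mk = 10  [len(E₀.cnt) + 8]
19. n11.live = 26  [terminal]
20. n10.cnt = "yqw"  ["y" ++ E.fin]
21. n12.wid = true  [C₀.wid == true]
22. n13.live = -4  [terminal]
23. n12.val = 29  [e.live + 33]
24. n5.val = 8  [C₁.val * -1 + 37]
25. n3.ok = "kr"  ["kr"]
26. n14.fin = "qukr"  [E₀.fin ++ S.ok]
27. n14.idx = -7  [-7]
28. n14.mk = 2  [E₀.idx * 2 - 16]
29. n15.live = 6  [terminal]
30. n16.hot = 10  [E.idx + E.mk + 15]
31. n16.lab = 14  [E.mk * 2 + 10]
32. n17.fin = "np"  ["np"]
33. n17.idx = 23  [B.hot + 13]
34. n17.mk = -2  [B.lab - 16]
35. n18.acc = 15  [terminal]
36. n19.live = 29  [terminal]
37. n20.cnt = -3  [terminal]
38. n17.cnt = "yq"  ["yq"]
39. n16.ok = false  [B.hot == B.lab]
40. n21.cnt = 3  [terminal]
41. n14.cnt = "qukrr"  [E.fin ++ "r"]
42. n1.cnt = "mr"  ["mr"]
43. n0.ok = "mru"  [E.cnt ++ "u"]

-2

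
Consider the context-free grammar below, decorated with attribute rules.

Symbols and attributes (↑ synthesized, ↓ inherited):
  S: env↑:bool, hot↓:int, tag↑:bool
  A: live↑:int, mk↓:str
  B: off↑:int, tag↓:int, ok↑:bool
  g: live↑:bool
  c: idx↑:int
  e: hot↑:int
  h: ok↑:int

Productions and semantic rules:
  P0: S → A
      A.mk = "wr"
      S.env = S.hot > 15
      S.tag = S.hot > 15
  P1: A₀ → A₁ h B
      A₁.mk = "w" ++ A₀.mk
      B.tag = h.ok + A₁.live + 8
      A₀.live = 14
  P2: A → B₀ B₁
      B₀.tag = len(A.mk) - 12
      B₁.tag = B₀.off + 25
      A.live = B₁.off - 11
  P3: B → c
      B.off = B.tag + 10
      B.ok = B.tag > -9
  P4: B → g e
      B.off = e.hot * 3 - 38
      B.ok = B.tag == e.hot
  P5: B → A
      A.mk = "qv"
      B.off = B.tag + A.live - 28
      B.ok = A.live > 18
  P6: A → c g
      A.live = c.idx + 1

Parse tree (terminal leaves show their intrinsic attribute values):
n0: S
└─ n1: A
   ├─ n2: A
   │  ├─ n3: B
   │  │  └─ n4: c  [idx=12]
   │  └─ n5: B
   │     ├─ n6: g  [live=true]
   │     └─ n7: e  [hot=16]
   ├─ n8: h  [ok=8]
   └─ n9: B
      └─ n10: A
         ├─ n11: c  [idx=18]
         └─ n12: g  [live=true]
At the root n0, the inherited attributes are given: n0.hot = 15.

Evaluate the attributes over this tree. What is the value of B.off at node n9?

1. n0.hot = 15  [given at root]
2. n1.mk = "wr"  ["wr"]
3. n2.mk = "wwr"  ["w" ++ A₀.mk]
4. n3.tag = -9  [len(A.mk) - 12]
5. n4.idx = 12  [terminal]
6. n3.off = 1  [B.tag + 10]
7. n3.ok = false  [B.tag > -9]
8. n5.tag = 26  [B₀.off + 25]
9. n6.live = true  [terminal]
10. n7.hot = 16  [terminal]
11. n5.off = 10  [e.hot * 3 - 38]
12. n5.ok = false  [B.tag == e.hot]
13. n2.live = -1  [B₁.off - 11]
14. n8.ok = 8  [terminal]
15. n9.tag = 15  [h.ok + A₁.live + 8]
16. n10.mk = "qv"  ["qv"]
17. n11.idx = 18  [terminal]
18. n12.live = true  [terminal]
19. n10.live = 19  [c.idx + 1]
20. n9.off = 6  [B.tag + A.live - 28]
21. n9.ok = true  [A.live > 18]
22. n1.live = 14  [14]
23. n0.env = false  [S.hot > 15]
24. n0.tag = false  [S.hot > 15]

6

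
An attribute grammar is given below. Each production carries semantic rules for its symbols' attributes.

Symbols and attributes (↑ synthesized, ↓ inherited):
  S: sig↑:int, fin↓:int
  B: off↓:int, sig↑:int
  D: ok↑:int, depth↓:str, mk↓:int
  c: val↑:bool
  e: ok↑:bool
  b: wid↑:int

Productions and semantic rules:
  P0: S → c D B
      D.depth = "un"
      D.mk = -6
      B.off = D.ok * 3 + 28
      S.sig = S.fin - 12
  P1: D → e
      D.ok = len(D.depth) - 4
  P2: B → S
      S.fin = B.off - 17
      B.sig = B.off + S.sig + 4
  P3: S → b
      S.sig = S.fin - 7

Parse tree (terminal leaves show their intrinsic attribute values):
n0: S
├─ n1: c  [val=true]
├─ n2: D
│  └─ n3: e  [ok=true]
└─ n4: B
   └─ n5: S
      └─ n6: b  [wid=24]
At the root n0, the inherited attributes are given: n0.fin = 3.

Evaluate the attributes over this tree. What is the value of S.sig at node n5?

1. n0.fin = 3  [given at root]
2. n1.val = true  [terminal]
3. n2.depth = "un"  ["un"]
4. n2.mk = -6  [-6]
5. n3.ok = true  [terminal]
6. n2.ok = -2  [len(D.depth) - 4]
7. n4.off = 22  [D.ok * 3 + 28]
8. n5.fin = 5  [B.off - 17]
9. n6.wid = 24  [terminal]
10. n5.sig = -2  [S.fin - 7]
11. n4.sig = 24  [B.off + S.sig + 4]
12. n0.sig = -9  [S.fin - 12]

-2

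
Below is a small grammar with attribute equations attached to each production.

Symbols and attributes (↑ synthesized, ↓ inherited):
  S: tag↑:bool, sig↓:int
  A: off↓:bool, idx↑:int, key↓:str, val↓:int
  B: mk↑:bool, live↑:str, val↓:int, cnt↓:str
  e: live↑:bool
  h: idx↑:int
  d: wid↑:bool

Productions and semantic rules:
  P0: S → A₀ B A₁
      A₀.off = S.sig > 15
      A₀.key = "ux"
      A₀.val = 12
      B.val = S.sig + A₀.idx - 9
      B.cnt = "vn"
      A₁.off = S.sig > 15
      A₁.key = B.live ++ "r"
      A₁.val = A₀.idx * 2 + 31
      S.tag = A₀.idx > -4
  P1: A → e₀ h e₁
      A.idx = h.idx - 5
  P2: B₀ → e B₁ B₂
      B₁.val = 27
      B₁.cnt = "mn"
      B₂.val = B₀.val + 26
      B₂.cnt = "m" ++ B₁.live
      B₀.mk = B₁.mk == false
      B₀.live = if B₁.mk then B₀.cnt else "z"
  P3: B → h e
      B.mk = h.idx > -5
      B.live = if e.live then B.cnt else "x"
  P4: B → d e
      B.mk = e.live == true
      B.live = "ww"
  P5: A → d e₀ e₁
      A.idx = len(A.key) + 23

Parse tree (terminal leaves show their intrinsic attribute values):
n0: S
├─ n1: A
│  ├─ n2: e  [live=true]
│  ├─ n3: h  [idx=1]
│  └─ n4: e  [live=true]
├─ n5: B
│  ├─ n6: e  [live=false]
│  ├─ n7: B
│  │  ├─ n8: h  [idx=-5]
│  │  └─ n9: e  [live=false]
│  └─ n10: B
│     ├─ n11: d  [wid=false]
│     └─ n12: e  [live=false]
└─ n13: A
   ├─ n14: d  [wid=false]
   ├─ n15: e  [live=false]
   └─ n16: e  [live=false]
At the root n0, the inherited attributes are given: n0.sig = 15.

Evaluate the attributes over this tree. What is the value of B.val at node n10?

1. n0.sig = 15  [given at root]
2. n1.off = false  [S.sig > 15]
3. n1.key = "ux"  ["ux"]
4. n1.val = 12  [12]
5. n2.live = true  [terminal]
6. n3.idx = 1  [terminal]
7. n4.live = true  [terminal]
8. n1.idx = -4  [h.idx - 5]
9. n5.val = 2  [S.sig + A₀.idx - 9]
10. n5.cnt = "vn"  ["vn"]
11. n6.live = false  [terminal]
12. n7.val = 27  [27]
13. n7.cnt = "mn"  ["mn"]
14. n8.idx = -5  [terminal]
15. n9.live = false  [terminal]
16. n7.mk = false  [h.idx > -5]
17. n7.live = "x"  [if e.live then B.cnt else "x"]
18. n10.val = 28  [B₀.val + 26]
19. n10.cnt = "mx"  ["m" ++ B₁.live]
20. n11.wid = false  [terminal]
21. n12.live = false  [terminal]
22. n10.mk = false  [e.live == true]
23. n10.live = "ww"  ["ww"]
24. n5.mk = true  [B₁.mk == false]
25. n5.live = "z"  [if B₁.mk then B₀.cnt else "z"]
26. n13.off = false  [S.sig > 15]
27. n13.key = "zr"  [B.live ++ "r"]
28. n13.val = 23  [A₀.idx * 2 + 31]
29. n14.wid = false  [terminal]
30. n15.live = false  [terminal]
31. n16.live = false  [terminal]
32. n13.idx = 25  [len(A.key) + 23]
33. n0.tag = false  [A₀.idx > -4]

28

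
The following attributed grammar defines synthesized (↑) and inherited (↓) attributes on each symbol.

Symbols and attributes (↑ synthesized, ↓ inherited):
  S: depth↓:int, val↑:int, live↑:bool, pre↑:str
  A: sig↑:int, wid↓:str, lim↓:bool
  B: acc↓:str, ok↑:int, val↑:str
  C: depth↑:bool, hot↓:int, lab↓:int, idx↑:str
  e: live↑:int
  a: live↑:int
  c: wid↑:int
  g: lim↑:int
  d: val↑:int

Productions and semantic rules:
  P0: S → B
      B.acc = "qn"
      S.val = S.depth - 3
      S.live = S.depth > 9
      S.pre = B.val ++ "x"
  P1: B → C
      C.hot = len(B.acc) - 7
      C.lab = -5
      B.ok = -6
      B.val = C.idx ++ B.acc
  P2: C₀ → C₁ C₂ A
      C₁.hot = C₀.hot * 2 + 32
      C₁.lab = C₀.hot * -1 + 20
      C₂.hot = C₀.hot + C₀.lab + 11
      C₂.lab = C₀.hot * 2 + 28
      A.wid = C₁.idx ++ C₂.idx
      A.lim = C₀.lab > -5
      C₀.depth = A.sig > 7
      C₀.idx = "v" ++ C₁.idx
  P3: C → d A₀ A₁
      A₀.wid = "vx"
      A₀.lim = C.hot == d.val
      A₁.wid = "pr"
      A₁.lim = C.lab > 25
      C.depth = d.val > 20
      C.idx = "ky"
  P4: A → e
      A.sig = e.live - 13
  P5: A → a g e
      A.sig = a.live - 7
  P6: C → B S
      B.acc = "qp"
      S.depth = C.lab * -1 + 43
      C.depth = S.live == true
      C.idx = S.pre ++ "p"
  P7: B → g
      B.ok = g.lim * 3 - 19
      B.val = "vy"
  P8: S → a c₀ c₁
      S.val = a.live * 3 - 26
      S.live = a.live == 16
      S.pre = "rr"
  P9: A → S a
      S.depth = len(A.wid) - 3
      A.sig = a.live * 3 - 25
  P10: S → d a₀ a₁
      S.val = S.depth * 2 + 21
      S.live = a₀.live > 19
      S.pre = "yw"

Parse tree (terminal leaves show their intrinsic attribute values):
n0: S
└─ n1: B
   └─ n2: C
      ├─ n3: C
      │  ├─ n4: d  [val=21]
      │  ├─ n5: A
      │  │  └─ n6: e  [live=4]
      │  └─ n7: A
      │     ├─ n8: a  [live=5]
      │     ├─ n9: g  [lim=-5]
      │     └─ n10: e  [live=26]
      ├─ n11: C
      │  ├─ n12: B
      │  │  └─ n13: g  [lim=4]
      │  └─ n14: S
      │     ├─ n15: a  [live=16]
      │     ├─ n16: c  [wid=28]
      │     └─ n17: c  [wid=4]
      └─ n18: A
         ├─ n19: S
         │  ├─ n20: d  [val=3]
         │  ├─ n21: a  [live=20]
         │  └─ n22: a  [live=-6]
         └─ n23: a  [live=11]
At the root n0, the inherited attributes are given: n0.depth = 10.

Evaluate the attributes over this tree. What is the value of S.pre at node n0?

"vkyqnx"

1. n0.depth = 10  [given at root]
2. n1.acc = "qn"  ["qn"]
3. n2.hot = -5  [len(B.acc) - 7]
4. n2.lab = -5  [-5]
5. n3.hot = 22  [C₀.hot * 2 + 32]
6. n3.lab = 25  [C₀.hot * -1 + 20]
7. n4.val = 21  [terminal]
8. n5.wid = "vx"  ["vx"]
9. n5.lim = false  [C.hot == d.val]
10. n6.live = 4  [terminal]
11. n5.sig = -9  [e.live - 13]
12. n7.wid = "pr"  ["pr"]
13. n7.lim = false  [C.lab > 25]
14. n8.live = 5  [terminal]
15. n9.lim = -5  [terminal]
16. n10.live = 26  [terminal]
17. n7.sig = -2  [a.live - 7]
18. n3.depth = true  [d.val > 20]
19. n3.idx = "ky"  ["ky"]
20. n11.hot = 1  [C₀.hot + C₀.lab + 11]
21. n11.lab = 18  [C₀.hot * 2 + 28]
22. n12.acc = "qp"  ["qp"]
23. n13.lim = 4  [terminal]
24. n12.ok = -7  [g.lim * 3 - 19]
25. n12.val = "vy"  ["vy"]
26. n14.depth = 25  [C.lab * -1 + 43]
27. n15.live = 16  [terminal]
28. n16.wid = 28  [terminal]
29. n17.wid = 4  [terminal]
30. n14.val = 22  [a.live * 3 - 26]
31. n14.live = true  [a.live == 16]
32. n14.pre = "rr"  ["rr"]
33. n11.depth = true  [S.live == true]
34. n11.idx = "rrp"  [S.pre ++ "p"]
35. n18.wid = "kyrrp"  [C₁.idx ++ C₂.idx]
36. n18.lim = false  [C₀.lab > -5]
37. n19.depth = 2  [len(A.wid) - 3]
38. n20.val = 3  [terminal]
39. n21.live = 20  [terminal]
40. n22.live = -6  [terminal]
41. n19.val = 25  [S.depth * 2 + 21]
42. n19.live = true  [a₀.live > 19]
43. n19.pre = "yw"  ["yw"]
44. n23.live = 11  [terminal]
45. n18.sig = 8  [a.live * 3 - 25]
46. n2.depth = true  [A.sig > 7]
47. n2.idx = "vky"  ["v" ++ C₁.idx]
48. n1.ok = -6  [-6]
49. n1.val = "vkyqn"  [C.idx ++ B.acc]
50. n0.val = 7  [S.depth - 3]
51. n0.live = true  [S.depth > 9]
52. n0.pre = "vkyqnx"  [B.val ++ "x"]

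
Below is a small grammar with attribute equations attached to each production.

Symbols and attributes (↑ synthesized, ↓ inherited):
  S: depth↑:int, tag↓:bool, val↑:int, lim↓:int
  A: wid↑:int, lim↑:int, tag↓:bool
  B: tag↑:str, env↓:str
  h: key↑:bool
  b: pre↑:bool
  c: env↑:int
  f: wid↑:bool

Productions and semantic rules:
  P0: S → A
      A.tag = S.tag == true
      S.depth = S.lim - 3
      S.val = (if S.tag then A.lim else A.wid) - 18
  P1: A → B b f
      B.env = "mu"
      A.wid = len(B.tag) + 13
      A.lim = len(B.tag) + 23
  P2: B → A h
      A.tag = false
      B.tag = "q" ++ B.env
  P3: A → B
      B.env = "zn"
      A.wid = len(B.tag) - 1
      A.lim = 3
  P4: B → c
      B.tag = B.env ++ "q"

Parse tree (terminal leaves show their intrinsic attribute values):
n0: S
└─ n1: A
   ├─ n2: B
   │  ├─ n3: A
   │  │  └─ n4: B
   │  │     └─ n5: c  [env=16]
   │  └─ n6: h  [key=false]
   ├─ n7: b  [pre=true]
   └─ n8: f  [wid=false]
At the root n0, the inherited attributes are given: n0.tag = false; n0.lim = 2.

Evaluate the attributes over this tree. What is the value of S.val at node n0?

1. n0.tag = false  [given at root]
2. n0.lim = 2  [given at root]
3. n1.tag = false  [S.tag == true]
4. n2.env = "mu"  ["mu"]
5. n3.tag = false  [false]
6. n4.env = "zn"  ["zn"]
7. n5.env = 16  [terminal]
8. n4.tag = "znq"  [B.env ++ "q"]
9. n3.wid = 2  [len(B.tag) - 1]
10. n3.lim = 3  [3]
11. n6.key = false  [terminal]
12. n2.tag = "qmu"  ["q" ++ B.env]
13. n7.pre = true  [terminal]
14. n8.wid = false  [terminal]
15. n1.wid = 16  [len(B.tag) + 13]
16. n1.lim = 26  [len(B.tag) + 23]
17. n0.depth = -1  [S.lim - 3]
18. n0.val = -2  [(if S.tag then A.lim else A.wid) - 18]

-2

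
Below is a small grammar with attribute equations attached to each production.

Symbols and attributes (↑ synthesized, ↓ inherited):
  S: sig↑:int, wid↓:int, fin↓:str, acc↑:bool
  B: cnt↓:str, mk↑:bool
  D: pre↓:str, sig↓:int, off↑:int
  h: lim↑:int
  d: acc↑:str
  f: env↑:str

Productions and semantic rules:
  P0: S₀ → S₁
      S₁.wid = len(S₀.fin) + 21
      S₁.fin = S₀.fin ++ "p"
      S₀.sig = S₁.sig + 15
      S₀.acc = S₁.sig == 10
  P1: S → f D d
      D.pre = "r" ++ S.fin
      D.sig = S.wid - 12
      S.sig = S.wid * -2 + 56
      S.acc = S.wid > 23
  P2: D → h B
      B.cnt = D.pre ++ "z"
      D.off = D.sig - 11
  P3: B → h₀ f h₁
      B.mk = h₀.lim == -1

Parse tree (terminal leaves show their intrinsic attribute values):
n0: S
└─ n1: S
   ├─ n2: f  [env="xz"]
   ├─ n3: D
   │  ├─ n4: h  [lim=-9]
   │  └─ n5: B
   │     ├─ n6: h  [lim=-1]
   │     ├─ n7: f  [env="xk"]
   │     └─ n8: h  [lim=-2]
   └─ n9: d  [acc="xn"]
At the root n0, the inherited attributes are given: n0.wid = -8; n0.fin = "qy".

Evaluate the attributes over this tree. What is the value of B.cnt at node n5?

1. n0.wid = -8  [given at root]
2. n0.fin = "qy"  [given at root]
3. n1.wid = 23  [len(S₀.fin) + 21]
4. n1.fin = "qyp"  [S₀.fin ++ "p"]
5. n2.env = "xz"  [terminal]
6. n3.pre = "rqyp"  ["r" ++ S.fin]
7. n3.sig = 11  [S.wid - 12]
8. n4.lim = -9  [terminal]
9. n5.cnt = "rqypz"  [D.pre ++ "z"]
10. n6.lim = -1  [terminal]
11. n7.env = "xk"  [terminal]
12. n8.lim = -2  [terminal]
13. n5.mk = true  [h₀.lim == -1]
14. n3.off = 0  [D.sig - 11]
15. n9.acc = "xn"  [terminal]
16. n1.sig = 10  [S.wid * -2 + 56]
17. n1.acc = false  [S.wid > 23]
18. n0.sig = 25  [S₁.sig + 15]
19. n0.acc = true  [S₁.sig == 10]

"rqypz"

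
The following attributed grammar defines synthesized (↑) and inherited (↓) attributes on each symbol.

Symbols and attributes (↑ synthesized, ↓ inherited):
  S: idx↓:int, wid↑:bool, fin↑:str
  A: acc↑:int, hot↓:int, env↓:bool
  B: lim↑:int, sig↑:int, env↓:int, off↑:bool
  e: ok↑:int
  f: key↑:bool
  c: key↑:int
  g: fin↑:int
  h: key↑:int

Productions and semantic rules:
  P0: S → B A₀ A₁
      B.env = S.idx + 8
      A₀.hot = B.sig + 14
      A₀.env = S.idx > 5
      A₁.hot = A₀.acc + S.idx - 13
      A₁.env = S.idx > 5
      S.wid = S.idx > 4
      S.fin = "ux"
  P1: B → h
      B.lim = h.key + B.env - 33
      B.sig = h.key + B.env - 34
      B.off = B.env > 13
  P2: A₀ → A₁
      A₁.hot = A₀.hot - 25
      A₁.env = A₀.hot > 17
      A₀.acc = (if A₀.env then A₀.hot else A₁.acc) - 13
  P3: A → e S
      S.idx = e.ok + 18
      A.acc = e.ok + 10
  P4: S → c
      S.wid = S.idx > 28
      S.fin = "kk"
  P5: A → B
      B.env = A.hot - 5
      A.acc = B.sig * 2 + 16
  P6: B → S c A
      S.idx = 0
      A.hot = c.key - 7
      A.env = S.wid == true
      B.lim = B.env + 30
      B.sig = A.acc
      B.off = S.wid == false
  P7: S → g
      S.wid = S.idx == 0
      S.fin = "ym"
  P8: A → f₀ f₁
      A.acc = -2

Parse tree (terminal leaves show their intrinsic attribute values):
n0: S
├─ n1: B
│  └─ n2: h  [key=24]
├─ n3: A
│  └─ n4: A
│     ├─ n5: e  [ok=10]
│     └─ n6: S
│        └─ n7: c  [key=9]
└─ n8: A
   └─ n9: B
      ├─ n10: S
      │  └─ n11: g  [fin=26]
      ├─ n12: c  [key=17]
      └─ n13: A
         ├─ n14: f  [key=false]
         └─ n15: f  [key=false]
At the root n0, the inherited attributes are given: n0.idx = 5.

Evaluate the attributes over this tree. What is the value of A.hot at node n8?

-1

1. n0.idx = 5  [given at root]
2. n1.env = 13  [S.idx + 8]
3. n2.key = 24  [terminal]
4. n1.lim = 4  [h.key + B.env - 33]
5. n1.sig = 3  [h.key + B.env - 34]
6. n1.off = false  [B.env > 13]
7. n3.hot = 17  [B.sig + 14]
8. n3.env = false  [S.idx > 5]
9. n4.hot = -8  [A₀.hot - 25]
10. n4.env = false  [A₀.hot > 17]
11. n5.ok = 10  [terminal]
12. n6.idx = 28  [e.ok + 18]
13. n7.key = 9  [terminal]
14. n6.wid = false  [S.idx > 28]
15. n6.fin = "kk"  ["kk"]
16. n4.acc = 20  [e.ok + 10]
17. n3.acc = 7  [(if A₀.env then A₀.hot else A₁.acc) - 13]
18. n8.hot = -1  [A₀.acc + S.idx - 13]
19. n8.env = false  [S.idx > 5]
20. n9.env = -6  [A.hot - 5]
21. n10.idx = 0  [0]
22. n11.fin = 26  [terminal]
23. n10.wid = true  [S.idx == 0]
24. n10.fin = "ym"  ["ym"]
25. n12.key = 17  [terminal]
26. n13.hot = 10  [c.key - 7]
27. n13.env = true  [S.wid == true]
28. n14.key = false  [terminal]
29. n15.key = false  [terminal]
30. n13.acc = -2  [-2]
31. n9.lim = 24  [B.env + 30]
32. n9.sig = -2  [A.acc]
33. n9.off = false  [S.wid == false]
34. n8.acc = 12  [B.sig * 2 + 16]
35. n0.wid = true  [S.idx > 4]
36. n0.fin = "ux"  ["ux"]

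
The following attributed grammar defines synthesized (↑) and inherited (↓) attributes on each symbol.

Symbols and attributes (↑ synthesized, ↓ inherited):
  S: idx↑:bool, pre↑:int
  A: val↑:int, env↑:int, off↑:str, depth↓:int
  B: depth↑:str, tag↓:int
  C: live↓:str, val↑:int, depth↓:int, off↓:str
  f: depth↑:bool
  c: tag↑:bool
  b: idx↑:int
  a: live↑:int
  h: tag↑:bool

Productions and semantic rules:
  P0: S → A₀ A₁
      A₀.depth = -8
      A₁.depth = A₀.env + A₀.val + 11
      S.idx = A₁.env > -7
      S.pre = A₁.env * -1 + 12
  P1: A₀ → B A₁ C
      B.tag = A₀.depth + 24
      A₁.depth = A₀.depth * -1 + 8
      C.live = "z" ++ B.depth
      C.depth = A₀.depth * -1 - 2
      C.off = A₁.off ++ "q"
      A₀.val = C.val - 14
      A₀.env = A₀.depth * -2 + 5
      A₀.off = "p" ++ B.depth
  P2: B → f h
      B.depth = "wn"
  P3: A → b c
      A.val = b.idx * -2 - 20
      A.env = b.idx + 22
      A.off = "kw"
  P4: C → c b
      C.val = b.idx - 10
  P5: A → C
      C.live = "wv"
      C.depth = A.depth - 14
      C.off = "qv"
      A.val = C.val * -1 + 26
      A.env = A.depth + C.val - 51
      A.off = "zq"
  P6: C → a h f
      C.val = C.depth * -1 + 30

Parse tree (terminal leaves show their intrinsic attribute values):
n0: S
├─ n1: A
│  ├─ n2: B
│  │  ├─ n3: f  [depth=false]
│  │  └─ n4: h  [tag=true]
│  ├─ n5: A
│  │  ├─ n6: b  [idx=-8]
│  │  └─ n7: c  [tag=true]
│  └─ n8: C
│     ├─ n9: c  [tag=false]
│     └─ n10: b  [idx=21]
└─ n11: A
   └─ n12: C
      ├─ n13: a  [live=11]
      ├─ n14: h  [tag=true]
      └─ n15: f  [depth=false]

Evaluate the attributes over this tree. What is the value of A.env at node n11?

-7

1. n1.depth = -8  [-8]
2. n2.tag = 16  [A₀.depth + 24]
3. n3.depth = false  [terminal]
4. n4.tag = true  [terminal]
5. n2.depth = "wn"  ["wn"]
6. n5.depth = 16  [A₀.depth * -1 + 8]
7. n6.idx = -8  [terminal]
8. n7.tag = true  [terminal]
9. n5.val = -4  [b.idx * -2 - 20]
10. n5.env = 14  [b.idx + 22]
11. n5.off = "kw"  ["kw"]
12. n8.live = "zwn"  ["z" ++ B.depth]
13. n8.depth = 6  [A₀.depth * -1 - 2]
14. n8.off = "kwq"  [A₁.off ++ "q"]
15. n9.tag = false  [terminal]
16. n10.idx = 21  [terminal]
17. n8.val = 11  [b.idx - 10]
18. n1.val = -3  [C.val - 14]
19. n1.env = 21  [A₀.depth * -2 + 5]
20. n1.off = "pwn"  ["p" ++ B.depth]
21. n11.depth = 29  [A₀.env + A₀.val + 11]
22. n12.live = "wv"  ["wv"]
23. n12.depth = 15  [A.depth - 14]
24. n12.off = "qv"  ["qv"]
25. n13.live = 11  [terminal]
26. n14.tag = true  [terminal]
27. n15.depth = false  [terminal]
28. n12.val = 15  [C.depth * -1 + 30]
29. n11.val = 11  [C.val * -1 + 26]
30. n11.env = -7  [A.depth + C.val - 51]
31. n11.off = "zq"  ["zq"]
32. n0.idx = false  [A₁.env > -7]
33. n0.pre = 19  [A₁.env * -1 + 12]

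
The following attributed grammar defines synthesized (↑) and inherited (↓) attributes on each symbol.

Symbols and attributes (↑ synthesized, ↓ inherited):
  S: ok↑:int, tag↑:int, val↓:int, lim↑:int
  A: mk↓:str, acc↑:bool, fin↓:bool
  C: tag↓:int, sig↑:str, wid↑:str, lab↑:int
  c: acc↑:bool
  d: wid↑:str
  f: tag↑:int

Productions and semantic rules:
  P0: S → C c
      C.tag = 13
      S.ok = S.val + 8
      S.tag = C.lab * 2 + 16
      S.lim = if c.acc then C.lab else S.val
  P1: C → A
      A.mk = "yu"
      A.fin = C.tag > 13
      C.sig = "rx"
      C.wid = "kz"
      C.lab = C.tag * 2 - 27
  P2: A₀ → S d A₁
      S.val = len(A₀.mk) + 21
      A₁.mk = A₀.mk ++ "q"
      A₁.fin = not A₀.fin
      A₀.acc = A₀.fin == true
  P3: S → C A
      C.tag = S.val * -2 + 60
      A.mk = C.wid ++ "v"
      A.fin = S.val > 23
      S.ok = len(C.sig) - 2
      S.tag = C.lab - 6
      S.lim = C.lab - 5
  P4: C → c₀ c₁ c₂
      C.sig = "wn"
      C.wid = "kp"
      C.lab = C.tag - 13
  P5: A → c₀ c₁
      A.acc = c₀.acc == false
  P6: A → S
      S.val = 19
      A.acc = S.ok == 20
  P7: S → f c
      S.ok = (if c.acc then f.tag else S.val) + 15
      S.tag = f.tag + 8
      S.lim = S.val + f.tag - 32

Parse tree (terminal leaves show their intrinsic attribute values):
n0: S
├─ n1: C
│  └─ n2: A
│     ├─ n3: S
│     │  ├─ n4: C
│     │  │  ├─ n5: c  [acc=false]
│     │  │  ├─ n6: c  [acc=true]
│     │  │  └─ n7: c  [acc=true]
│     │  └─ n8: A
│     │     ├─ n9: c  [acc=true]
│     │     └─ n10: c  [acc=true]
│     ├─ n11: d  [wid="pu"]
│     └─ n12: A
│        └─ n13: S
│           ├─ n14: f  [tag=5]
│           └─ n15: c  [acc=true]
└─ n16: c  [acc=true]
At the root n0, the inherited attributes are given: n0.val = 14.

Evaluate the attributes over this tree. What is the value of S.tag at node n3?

1. n0.val = 14  [given at root]
2. n1.tag = 13  [13]
3. n2.mk = "yu"  ["yu"]
4. n2.fin = false  [C.tag > 13]
5. n3.val = 23  [len(A₀.mk) + 21]
6. n4.tag = 14  [S.val * -2 + 60]
7. n5.acc = false  [terminal]
8. n6.acc = true  [terminal]
9. n7.acc = true  [terminal]
10. n4.sig = "wn"  ["wn"]
11. n4.wid = "kp"  ["kp"]
12. n4.lab = 1  [C.tag - 13]
13. n8.mk = "kpv"  [C.wid ++ "v"]
14. n8.fin = false  [S.val > 23]
15. n9.acc = true  [terminal]
16. n10.acc = true  [terminal]
17. n8.acc = false  [c₀.acc == false]
18. n3.ok = 0  [len(C.sig) - 2]
19. n3.tag = -5  [C.lab - 6]
20. n3.lim = -4  [C.lab - 5]
21. n11.wid = "pu"  [terminal]
22. n12.mk = "yuq"  [A₀.mk ++ "q"]
23. n12.fin = true  [not A₀.fin]
24. n13.val = 19  [19]
25. n14.tag = 5  [terminal]
26. n15.acc = true  [terminal]
27. n13.ok = 20  [(if c.acc then f.tag else S.val) + 15]
28. n13.tag = 13  [f.tag + 8]
29. n13.lim = -8  [S.val + f.tag - 32]
30. n12.acc = true  [S.ok == 20]
31. n2.acc = false  [A₀.fin == true]
32. n1.sig = "rx"  ["rx"]
33. n1.wid = "kz"  ["kz"]
34. n1.lab = -1  [C.tag * 2 - 27]
35. n16.acc = true  [terminal]
36. n0.ok = 22  [S.val + 8]
37. n0.tag = 14  [C.lab * 2 + 16]
38. n0.lim = -1  [if c.acc then C.lab else S.val]

-5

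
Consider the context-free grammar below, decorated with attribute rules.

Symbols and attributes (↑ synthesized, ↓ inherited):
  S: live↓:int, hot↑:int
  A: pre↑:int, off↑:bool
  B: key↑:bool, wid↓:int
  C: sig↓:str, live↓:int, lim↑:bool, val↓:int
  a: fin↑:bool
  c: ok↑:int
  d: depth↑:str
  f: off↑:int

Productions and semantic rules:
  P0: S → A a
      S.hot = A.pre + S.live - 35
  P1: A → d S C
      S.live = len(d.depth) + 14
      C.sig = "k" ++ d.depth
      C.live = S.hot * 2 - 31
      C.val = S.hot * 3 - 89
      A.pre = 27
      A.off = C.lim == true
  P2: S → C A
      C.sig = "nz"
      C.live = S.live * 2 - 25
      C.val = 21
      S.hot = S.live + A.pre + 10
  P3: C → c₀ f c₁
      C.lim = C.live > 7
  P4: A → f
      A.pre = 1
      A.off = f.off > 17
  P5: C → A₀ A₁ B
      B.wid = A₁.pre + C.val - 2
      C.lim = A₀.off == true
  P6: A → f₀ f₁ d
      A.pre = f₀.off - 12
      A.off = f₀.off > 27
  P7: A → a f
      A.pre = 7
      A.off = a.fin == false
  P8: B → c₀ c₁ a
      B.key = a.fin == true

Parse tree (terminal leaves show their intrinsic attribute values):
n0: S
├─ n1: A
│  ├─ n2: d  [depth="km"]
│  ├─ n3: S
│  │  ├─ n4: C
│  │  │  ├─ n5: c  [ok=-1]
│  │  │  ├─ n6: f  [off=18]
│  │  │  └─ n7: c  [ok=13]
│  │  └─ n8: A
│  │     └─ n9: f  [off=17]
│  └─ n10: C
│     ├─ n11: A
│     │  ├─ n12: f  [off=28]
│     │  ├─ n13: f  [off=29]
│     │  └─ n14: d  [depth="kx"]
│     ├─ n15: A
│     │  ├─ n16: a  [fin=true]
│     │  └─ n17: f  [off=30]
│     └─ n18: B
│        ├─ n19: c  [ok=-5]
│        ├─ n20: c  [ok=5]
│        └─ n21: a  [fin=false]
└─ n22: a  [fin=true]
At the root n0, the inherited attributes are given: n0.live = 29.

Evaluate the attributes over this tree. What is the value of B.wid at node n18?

1. n0.live = 29  [given at root]
2. n2.depth = "km"  [terminal]
3. n3.live = 16  [len(d.depth) + 14]
4. n4.sig = "nz"  ["nz"]
5. n4.live = 7  [S.live * 2 - 25]
6. n4.val = 21  [21]
7. n5.ok = -1  [terminal]
8. n6.off = 18  [terminal]
9. n7.ok = 13  [terminal]
10. n4.lim = false  [C.live > 7]
11. n9.off = 17  [terminal]
12. n8.pre = 1  [1]
13. n8.off = false  [f.off > 17]
14. n3.hot = 27  [S.live + A.pre + 10]
15. n10.sig = "kkm"  ["k" ++ d.depth]
16. n10.live = 23  [S.hot * 2 - 31]
17. n10.val = -8  [S.hot * 3 - 89]
18. n12.off = 28  [terminal]
19. n13.off = 29  [terminal]
20. n14.depth = "kx"  [terminal]
21. n11.pre = 16  [f₀.off - 12]
22. n11.off = true  [f₀.off > 27]
23. n16.fin = true  [terminal]
24. n17.off = 30  [terminal]
25. n15.pre = 7  [7]
26. n15.off = false  [a.fin == false]
27. n18.wid = -3  [A₁.pre + C.val - 2]
28. n19.ok = -5  [terminal]
29. n20.ok = 5  [terminal]
30. n21.fin = false  [terminal]
31. n18.key = false  [a.fin == true]
32. n10.lim = true  [A₀.off == true]
33. n1.pre = 27  [27]
34. n1.off = true  [C.lim == true]
35. n22.fin = true  [terminal]
36. n0.hot = 21  [A.pre + S.live - 35]

-3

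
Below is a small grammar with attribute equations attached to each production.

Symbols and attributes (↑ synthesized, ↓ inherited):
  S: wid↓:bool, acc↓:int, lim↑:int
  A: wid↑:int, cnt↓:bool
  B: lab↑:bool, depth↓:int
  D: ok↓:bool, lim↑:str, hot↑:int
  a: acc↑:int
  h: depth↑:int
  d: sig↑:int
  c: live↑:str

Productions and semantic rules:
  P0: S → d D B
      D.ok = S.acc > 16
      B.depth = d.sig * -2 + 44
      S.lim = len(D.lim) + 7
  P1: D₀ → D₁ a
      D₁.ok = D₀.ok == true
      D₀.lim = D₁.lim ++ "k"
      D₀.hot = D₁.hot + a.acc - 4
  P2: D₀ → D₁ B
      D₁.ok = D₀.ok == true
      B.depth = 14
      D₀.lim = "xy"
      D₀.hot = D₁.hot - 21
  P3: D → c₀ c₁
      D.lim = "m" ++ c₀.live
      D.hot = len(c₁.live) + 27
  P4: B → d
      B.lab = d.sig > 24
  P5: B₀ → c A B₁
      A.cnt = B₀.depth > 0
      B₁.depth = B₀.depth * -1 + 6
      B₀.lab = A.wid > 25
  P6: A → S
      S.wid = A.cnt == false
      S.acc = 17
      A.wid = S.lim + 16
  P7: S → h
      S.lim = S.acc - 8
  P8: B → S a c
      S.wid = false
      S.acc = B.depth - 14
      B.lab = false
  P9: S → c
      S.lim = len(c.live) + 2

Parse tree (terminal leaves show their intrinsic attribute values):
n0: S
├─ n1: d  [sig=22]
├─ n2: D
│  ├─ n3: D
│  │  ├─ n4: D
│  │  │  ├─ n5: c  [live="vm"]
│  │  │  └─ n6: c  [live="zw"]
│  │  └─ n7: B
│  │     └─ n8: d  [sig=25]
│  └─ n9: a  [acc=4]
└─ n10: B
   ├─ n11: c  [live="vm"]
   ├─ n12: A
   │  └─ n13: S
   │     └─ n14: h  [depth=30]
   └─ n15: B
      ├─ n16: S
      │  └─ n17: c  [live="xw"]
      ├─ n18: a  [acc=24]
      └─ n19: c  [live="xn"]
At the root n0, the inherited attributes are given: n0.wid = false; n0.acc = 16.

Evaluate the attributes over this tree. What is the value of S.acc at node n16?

1. n0.wid = false  [given at root]
2. n0.acc = 16  [given at root]
3. n1.sig = 22  [terminal]
4. n2.ok = false  [S.acc > 16]
5. n3.ok = false  [D₀.ok == true]
6. n4.ok = false  [D₀.ok == true]
7. n5.live = "vm"  [terminal]
8. n6.live = "zw"  [terminal]
9. n4.lim = "mvm"  ["m" ++ c₀.live]
10. n4.hot = 29  [len(c₁.live) + 27]
11. n7.depth = 14  [14]
12. n8.sig = 25  [terminal]
13. n7.lab = true  [d.sig > 24]
14. n3.lim = "xy"  ["xy"]
15. n3.hot = 8  [D₁.hot - 21]
16. n9.acc = 4  [terminal]
17. n2.lim = "xyk"  [D₁.lim ++ "k"]
18. n2.hot = 8  [D₁.hot + a.acc - 4]
19. n10.depth = 0  [d.sig * -2 + 44]
20. n11.live = "vm"  [terminal]
21. n12.cnt = false  [B₀.depth > 0]
22. n13.wid = true  [A.cnt == false]
23. n13.acc = 17  [17]
24. n14.depth = 30  [terminal]
25. n13.lim = 9  [S.acc - 8]
26. n12.wid = 25  [S.lim + 16]
27. n15.depth = 6  [B₀.depth * -1 + 6]
28. n16.wid = false  [false]
29. n16.acc = -8  [B.depth - 14]
30. n17.live = "xw"  [terminal]
31. n16.lim = 4  [len(c.live) + 2]
32. n18.acc = 24  [terminal]
33. n19.live = "xn"  [terminal]
34. n15.lab = false  [false]
35. n10.lab = false  [A.wid > 25]
36. n0.lim = 10  [len(D.lim) + 7]

-8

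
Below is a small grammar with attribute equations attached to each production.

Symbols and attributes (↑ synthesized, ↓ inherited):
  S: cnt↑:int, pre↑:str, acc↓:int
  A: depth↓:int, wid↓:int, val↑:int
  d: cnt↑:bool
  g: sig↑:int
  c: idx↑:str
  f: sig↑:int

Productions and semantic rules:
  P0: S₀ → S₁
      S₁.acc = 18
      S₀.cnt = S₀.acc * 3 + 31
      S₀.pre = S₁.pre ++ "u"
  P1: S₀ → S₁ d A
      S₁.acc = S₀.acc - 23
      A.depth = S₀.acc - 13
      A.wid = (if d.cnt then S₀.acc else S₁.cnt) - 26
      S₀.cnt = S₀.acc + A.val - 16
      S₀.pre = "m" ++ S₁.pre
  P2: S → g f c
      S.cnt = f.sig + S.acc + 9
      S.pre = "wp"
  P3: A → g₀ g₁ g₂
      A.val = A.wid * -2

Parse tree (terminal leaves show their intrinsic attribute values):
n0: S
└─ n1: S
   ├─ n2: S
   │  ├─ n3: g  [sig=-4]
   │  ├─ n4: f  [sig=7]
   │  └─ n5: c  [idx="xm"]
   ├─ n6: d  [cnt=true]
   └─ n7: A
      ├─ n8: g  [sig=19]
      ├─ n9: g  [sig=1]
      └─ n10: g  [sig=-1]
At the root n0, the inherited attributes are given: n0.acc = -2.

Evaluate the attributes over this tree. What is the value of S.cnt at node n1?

1. n0.acc = -2  [given at root]
2. n1.acc = 18  [18]
3. n2.acc = -5  [S₀.acc - 23]
4. n3.sig = -4  [terminal]
5. n4.sig = 7  [terminal]
6. n5.idx = "xm"  [terminal]
7. n2.cnt = 11  [f.sig + S.acc + 9]
8. n2.pre = "wp"  ["wp"]
9. n6.cnt = true  [terminal]
10. n7.depth = 5  [S₀.acc - 13]
11. n7.wid = -8  [(if d.cnt then S₀.acc else S₁.cnt) - 26]
12. n8.sig = 19  [terminal]
13. n9.sig = 1  [terminal]
14. n10.sig = -1  [terminal]
15. n7.val = 16  [A.wid * -2]
16. n1.cnt = 18  [S₀.acc + A.val - 16]
17. n1.pre = "mwp"  ["m" ++ S₁.pre]
18. n0.cnt = 25  [S₀.acc * 3 + 31]
19. n0.pre = "mwpu"  [S₁.pre ++ "u"]

18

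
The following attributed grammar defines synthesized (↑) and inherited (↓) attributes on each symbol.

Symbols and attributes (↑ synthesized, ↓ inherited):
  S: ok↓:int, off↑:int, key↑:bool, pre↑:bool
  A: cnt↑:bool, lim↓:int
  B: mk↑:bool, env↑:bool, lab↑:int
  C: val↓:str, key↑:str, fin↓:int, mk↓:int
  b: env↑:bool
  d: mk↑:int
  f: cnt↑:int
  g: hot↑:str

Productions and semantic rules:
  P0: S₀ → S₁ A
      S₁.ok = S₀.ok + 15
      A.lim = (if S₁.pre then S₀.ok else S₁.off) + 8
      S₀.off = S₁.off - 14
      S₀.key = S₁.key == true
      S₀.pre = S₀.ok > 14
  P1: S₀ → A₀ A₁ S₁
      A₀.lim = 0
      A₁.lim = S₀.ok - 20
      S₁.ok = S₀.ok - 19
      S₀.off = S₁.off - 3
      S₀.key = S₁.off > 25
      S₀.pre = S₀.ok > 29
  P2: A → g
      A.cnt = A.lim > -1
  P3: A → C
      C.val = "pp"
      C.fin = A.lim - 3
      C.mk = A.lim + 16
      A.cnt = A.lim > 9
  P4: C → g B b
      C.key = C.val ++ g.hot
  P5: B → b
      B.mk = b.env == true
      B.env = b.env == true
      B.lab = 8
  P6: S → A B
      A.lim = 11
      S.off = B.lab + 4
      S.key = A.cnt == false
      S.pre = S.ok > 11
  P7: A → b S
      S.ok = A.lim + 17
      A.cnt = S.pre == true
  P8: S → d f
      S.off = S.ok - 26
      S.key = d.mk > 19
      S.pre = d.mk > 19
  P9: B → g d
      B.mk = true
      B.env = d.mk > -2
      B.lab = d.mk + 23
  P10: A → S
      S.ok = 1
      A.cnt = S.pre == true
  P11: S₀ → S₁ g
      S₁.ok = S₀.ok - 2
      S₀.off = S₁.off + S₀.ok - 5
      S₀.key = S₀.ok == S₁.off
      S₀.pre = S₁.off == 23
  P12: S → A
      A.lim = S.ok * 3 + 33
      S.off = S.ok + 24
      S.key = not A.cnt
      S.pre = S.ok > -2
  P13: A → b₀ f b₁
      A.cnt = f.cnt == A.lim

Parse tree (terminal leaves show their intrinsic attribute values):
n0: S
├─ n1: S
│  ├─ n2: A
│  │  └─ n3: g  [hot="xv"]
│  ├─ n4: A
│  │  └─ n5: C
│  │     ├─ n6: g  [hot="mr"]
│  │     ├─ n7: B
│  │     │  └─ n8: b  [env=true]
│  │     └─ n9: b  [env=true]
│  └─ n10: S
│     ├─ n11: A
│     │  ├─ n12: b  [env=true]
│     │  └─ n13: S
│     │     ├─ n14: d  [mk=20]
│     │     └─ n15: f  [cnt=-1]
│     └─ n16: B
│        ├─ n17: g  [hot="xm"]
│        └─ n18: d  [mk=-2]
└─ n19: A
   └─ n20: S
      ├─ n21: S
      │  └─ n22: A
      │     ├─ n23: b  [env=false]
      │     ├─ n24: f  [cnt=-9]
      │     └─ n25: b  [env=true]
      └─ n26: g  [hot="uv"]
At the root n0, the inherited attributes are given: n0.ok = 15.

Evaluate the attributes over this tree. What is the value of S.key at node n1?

1. n0.ok = 15  [given at root]
2. n1.ok = 30  [S₀.ok + 15]
3. n2.lim = 0  [0]
4. n3.hot = "xv"  [terminal]
5. n2.cnt = true  [A.lim > -1]
6. n4.lim = 10  [S₀.ok - 20]
7. n5.val = "pp"  ["pp"]
8. n5.fin = 7  [A.lim - 3]
9. n5.mk = 26  [A.lim + 16]
10. n6.hot = "mr"  [terminal]
11. n8.env = true  [terminal]
12. n7.mk = true  [b.env == true]
13. n7.env = true  [b.env == true]
14. n7.lab = 8  [8]
15. n9.env = true  [terminal]
16. n5.key = "ppmr"  [C.val ++ g.hot]
17. n4.cnt = true  [A.lim > 9]
18. n10.ok = 11  [S₀.ok - 19]
19. n11.lim = 11  [11]
20. n12.env = true  [terminal]
21. n13.ok = 28  [A.lim + 17]
22. n14.mk = 20  [terminal]
23. n15.cnt = -1  [terminal]
24. n13.off = 2  [S.ok - 26]
25. n13.key = true  [d.mk > 19]
26. n13.pre = true  [d.mk > 19]
27. n11.cnt = true  [S.pre == true]
28. n17.hot = "xm"  [terminal]
29. n18.mk = -2  [terminal]
30. n16.mk = true  [true]
31. n16.env = false  [d.mk > -2]
32. n16.lab = 21  [d.mk + 23]
33. n10.off = 25  [B.lab + 4]
34. n10.key = false  [A.cnt == false]
35. n10.pre = false  [S.ok > 11]
36. n1.off = 22  [S₁.off - 3]
37. n1.key = false  [S₁.off > 25]
38. n1.pre = true  [S₀.ok > 29]
39. n19.lim = 23  [(if S₁.pre then S₀.ok else S₁.off) + 8]
40. n20.ok = 1  [1]
41. n21.ok = -1  [S₀.ok - 2]
42. n22.lim = 30  [S.ok * 3 + 33]
43. n23.env = false  [terminal]
44. n24.cnt = -9  [terminal]
45. n25.env = true  [terminal]
46. n22.cnt = false  [f.cnt == A.lim]
47. n21.off = 23  [S.ok + 24]
48. n21.key = true  [not A.cnt]
49. n21.pre = true  [S.ok > -2]
50. n26.hot = "uv"  [terminal]
51. n20.off = 19  [S₁.off + S₀.ok - 5]
52. n20.key = false  [S₀.ok == S₁.off]
53. n20.pre = true  [S₁.off == 23]
54. n19.cnt = true  [S.pre == true]
55. n0.off = 8  [S₁.off - 14]
56. n0.key = false  [S₁.key == true]
57. n0.pre = true  [S₀.ok > 14]

false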